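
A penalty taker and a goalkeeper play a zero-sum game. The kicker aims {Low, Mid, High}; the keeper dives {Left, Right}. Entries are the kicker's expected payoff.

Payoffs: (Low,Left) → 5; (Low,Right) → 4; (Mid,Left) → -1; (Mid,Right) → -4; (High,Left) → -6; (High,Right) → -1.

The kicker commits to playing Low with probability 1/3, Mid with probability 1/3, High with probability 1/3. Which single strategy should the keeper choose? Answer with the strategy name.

If the keeper plays Left, the kicker's expected payoff is (1/3)·5 + (1/3)·(-1) + (1/3)·(-6) = -2/3.
If the keeper plays Right, the kicker's expected payoff is (1/3)·4 + (1/3)·(-4) + (1/3)·(-1) = -1/3.
The keeper minimizes the kicker's payoff; the smallest is -2/3, so the best response is Left.

Left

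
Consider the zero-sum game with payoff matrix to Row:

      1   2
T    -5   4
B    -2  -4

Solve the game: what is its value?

Row minima: T → -5, B → -4; maximin = -4.
Column maxima: 1 → -2, 2 → 4; minimax = -2.
-4 ≠ -2, so there is no saddle point; optimal play is mixed.
Let Row play T with probability p. Expected payoff against 1: (-5)p + (-2)(1−p) = −3p − 2; against 2: 4p + (-4)(1−p) = 8p − 4.
Setting these equal: −3p − 2 = 8p − 4 ⇒ −11p = -2 ⇒ p = 2/11, and the value is (-3)·(2/11) − 2 = -28/11.
For Column: with q = P(1), equating T's and B's payoffs gives −9q + 4 = 2q − 4 ⇒ q = 8/11.

-28/11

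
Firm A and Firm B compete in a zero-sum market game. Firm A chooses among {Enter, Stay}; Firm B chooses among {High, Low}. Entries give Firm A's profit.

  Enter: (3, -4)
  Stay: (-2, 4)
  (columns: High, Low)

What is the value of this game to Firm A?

Row minima: Enter → -4, Stay → -2; maximin = -2.
Column maxima: High → 3, Low → 4; minimax = 3.
-2 ≠ 3, so there is no saddle point; optimal play is mixed.
Let Firm A play Enter with probability p. Expected payoff against High: 3p + (-2)(1−p) = 5p − 2; against Low: (-4)p + 4(1−p) = −8p + 4.
Setting these equal: 5p − 2 = −8p + 4 ⇒ 13p = 6 ⇒ p = 6/13, and the value is (5)·(6/13) − 2 = 4/13.
For Firm B: with q = P(High), equating Enter's and Stay's payoffs gives 7q − 4 = −6q + 4 ⇒ q = 8/13.

4/13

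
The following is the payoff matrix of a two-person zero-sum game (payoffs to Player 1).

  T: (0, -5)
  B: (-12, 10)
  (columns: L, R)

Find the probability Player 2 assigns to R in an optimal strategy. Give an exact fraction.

Row minima: T → -5, B → -12; maximin = -5.
Column maxima: L → 0, R → 10; minimax = 0.
-5 ≠ 0, so there is no saddle point; optimal play is mixed.
Let Player 1 play T with probability p. Expected payoff against L: 0p + (-12)(1−p) = 12p − 12; against R: (-5)p + 10(1−p) = −15p + 10.
Setting these equal: 12p − 12 = −15p + 10 ⇒ 27p = 22 ⇒ p = 22/27, and the value is (12)·(22/27) − 12 = -20/9.
For Player 2: with q = P(L), equating T's and B's payoffs gives 5q − 5 = −22q + 10 ⇒ q = 5/9.

4/9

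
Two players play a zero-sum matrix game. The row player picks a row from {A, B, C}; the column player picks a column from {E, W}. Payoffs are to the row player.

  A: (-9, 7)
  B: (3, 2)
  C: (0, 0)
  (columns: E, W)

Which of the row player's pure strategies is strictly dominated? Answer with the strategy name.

C

B gives a strictly higher payoff than C against every column: 3 > 0, 2 > 0.
So C is strictly dominated and the row player never plays it.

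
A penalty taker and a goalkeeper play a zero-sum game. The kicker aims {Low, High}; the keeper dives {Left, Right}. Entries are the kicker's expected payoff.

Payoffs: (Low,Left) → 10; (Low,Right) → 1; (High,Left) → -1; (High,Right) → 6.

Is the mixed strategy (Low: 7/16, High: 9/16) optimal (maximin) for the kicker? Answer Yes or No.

Against Left this mix gives (7/16)·10 + (9/16)·(-1) = 61/16.
Against Right this mix gives (7/16)·1 + (9/16)·6 = 61/16.
All of the keeper's active replies (Left, Right) yield 61/16, and no column does worse for the kicker. The mix makes the keeper indifferent and guarantees 61/16, so it is optimal.

Yes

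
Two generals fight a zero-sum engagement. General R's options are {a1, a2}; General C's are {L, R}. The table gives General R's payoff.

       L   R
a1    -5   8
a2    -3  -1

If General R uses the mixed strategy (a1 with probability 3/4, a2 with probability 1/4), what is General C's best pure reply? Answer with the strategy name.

If General C plays L, General R's expected payoff is (3/4)·(-5) + (1/4)·(-3) = -9/2.
If General C plays R, General R's expected payoff is (3/4)·8 + (1/4)·(-1) = 23/4.
General C minimizes General R's payoff; the smallest is -9/2, so the best response is L.

L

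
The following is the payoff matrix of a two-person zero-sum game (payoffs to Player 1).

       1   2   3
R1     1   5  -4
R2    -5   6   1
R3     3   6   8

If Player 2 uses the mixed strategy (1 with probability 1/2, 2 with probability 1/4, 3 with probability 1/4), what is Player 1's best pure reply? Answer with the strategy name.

R3

Expected payoff of R1: (1/2)·1 + (1/4)·5 + (1/4)·(-4) = 3/4.
Expected payoff of R2: (1/2)·(-5) + (1/4)·6 + (1/4)·1 = -3/4.
Expected payoff of R3: (1/2)·3 + (1/4)·6 + (1/4)·8 = 5.
The largest is 5, so Player 1's best response is R3.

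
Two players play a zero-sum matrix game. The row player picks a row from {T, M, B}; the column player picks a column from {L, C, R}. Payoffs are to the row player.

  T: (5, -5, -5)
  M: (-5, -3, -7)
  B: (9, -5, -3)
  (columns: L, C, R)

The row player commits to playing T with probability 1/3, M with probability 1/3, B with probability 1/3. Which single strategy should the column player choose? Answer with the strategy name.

R

If the column player plays L, the row player's expected payoff is (1/3)·5 + (1/3)·(-5) + (1/3)·9 = 3.
If the column player plays C, the row player's expected payoff is (1/3)·(-5) + (1/3)·(-3) + (1/3)·(-5) = -13/3.
If the column player plays R, the row player's expected payoff is (1/3)·(-5) + (1/3)·(-7) + (1/3)·(-3) = -5.
The column player minimizes the row player's payoff; the smallest is -5, so the best response is R.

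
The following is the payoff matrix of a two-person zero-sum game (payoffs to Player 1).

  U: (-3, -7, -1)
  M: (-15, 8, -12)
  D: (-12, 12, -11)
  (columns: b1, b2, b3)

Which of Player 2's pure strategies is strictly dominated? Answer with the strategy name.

b1 holds Player 1's payoff strictly below b3 in every row: -3 < -1, -15 < -12, -12 < -11.
So b3 is strictly dominated for Player 2.

b3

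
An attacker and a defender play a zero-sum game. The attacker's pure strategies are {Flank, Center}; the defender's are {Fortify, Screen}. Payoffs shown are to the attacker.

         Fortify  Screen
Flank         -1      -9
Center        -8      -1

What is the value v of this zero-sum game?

-71/15

Row minima: Flank → -9, Center → -8; maximin = -8.
Column maxima: Fortify → -1, Screen → -1; minimax = -1.
-8 ≠ -1, so there is no saddle point; optimal play is mixed.
Let the attacker play Flank with probability p. Expected payoff against Fortify: (-1)p + (-8)(1−p) = 7p − 8; against Screen: (-9)p + (-1)(1−p) = −8p − 1.
Setting these equal: 7p − 8 = −8p − 1 ⇒ 15p = 7 ⇒ p = 7/15, and the value is (7)·(7/15) − 8 = -71/15.
For the defender: with q = P(Fortify), equating Flank's and Center's payoffs gives 8q − 9 = −7q − 1 ⇒ q = 8/15.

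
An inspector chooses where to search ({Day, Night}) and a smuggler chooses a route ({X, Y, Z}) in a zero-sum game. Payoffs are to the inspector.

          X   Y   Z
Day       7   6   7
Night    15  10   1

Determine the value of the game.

Row minima: Day → 6, Night → 1; maximin = 6.
Column maxima: X → 15, Y → 10, Z → 7; minimax = 7.
6 ≠ 7, so there is no saddle point; optimal play is mixed.
X is strictly dominated by Y (it gives the inspector strictly more in every row), so the smuggler never plays it.
On the remaining 2×2 (Day, Night vs Y, Z):
Let the inspector play Day with probability p. Expected payoff against Y: 6p + 10(1−p) = −4p + 10; against Z: 7p + 1(1−p) = 6p + 1.
Setting these equal: −4p + 10 = 6p + 1 ⇒ −10p = -9 ⇒ p = 9/10, and the value is (-4)·(9/10) + 10 = 32/5.
For the smuggler: with q = P(Y), equating Day's and Night's payoffs gives −q + 7 = 9q + 1 ⇒ q = 3/5.

32/5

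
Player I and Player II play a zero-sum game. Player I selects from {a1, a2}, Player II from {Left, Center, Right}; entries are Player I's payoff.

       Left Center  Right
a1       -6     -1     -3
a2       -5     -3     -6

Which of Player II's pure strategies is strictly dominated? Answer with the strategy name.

Left holds Player I's payoff strictly below Center in every row: -6 < -1, -5 < -3.
So Center is strictly dominated for Player II.

Center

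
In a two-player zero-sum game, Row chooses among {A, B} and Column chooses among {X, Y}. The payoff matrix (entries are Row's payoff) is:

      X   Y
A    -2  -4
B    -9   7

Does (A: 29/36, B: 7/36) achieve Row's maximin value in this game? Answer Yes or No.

No

Against X this mix gives (29/36)·(-2) + (7/36)·(-9) = -121/36.
Against Y this mix gives (29/36)·(-4) + (7/36)·7 = -67/36.
Column will play X, holding Row to -121/36. Shifting weight toward the row that does better against X would raise this floor (the equalizing mix achieves -25/9 against both X and Y), so the proposed strategy is not optimal.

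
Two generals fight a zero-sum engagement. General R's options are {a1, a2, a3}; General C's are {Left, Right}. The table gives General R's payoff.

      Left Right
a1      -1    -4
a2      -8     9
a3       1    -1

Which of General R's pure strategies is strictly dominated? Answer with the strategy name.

a1

a3 gives a strictly higher payoff than a1 against every column: 1 > -1, -1 > -4.
So a1 is strictly dominated and General R never plays it.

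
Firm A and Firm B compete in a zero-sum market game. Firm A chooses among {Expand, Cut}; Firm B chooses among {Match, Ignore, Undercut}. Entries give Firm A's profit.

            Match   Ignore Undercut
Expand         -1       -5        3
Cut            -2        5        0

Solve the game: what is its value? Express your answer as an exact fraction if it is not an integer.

-15/11

Row minima: Expand → -5, Cut → -2; maximin = -2.
Column maxima: Match → -1, Ignore → 5, Undercut → 3; minimax = -1.
-2 ≠ -1, so there is no saddle point; optimal play is mixed.
Undercut is strictly dominated by Match (it gives Firm A strictly more in every row), so Firm B never plays it.
On the remaining 2×2 (Expand, Cut vs Match, Ignore):
Let Firm A play Expand with probability p. Expected payoff against Match: (-1)p + (-2)(1−p) = p − 2; against Ignore: (-5)p + 5(1−p) = −10p + 5.
Setting these equal: p − 2 = −10p + 5 ⇒ 11p = 7 ⇒ p = 7/11, and the value is (1)·(7/11) − 2 = -15/11.
For Firm B: with q = P(Match), equating Expand's and Cut's payoffs gives 4q − 5 = −7q + 5 ⇒ q = 10/11.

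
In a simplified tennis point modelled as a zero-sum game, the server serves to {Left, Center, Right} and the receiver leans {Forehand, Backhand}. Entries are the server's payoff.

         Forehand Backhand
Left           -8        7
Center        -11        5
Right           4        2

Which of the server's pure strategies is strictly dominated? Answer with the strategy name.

Left gives a strictly higher payoff than Center against every column: -8 > -11, 7 > 5.
So Center is strictly dominated and the server never plays it.

Center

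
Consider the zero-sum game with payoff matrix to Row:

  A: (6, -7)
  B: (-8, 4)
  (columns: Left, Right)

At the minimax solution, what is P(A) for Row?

12/25

Row minima: A → -7, B → -8; maximin = -7.
Column maxima: Left → 6, Right → 4; minimax = 4.
-7 ≠ 4, so there is no saddle point; optimal play is mixed.
Let Row play A with probability p. Expected payoff against Left: 6p + (-8)(1−p) = 14p − 8; against Right: (-7)p + 4(1−p) = −11p + 4.
Setting these equal: 14p − 8 = −11p + 4 ⇒ 25p = 12 ⇒ p = 12/25, and the value is (14)·(12/25) − 8 = -32/25.
For Column: with q = P(Left), equating A's and B's payoffs gives 13q − 7 = −12q + 4 ⇒ q = 11/25.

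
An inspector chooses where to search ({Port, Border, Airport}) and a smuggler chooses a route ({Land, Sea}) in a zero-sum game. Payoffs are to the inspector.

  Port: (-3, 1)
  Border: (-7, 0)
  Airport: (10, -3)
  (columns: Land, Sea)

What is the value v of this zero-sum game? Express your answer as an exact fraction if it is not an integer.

Row minima: Port → -3, Border → -7, Airport → -3; maximin = -3.
Column maxima: Land → 10, Sea → 1; minimax = 1.
-3 ≠ 1, so there is no saddle point; optimal play is mixed.
Border is strictly dominated by Port, so the inspector never plays it.
On the remaining 2×2 (Port, Airport vs Land, Sea):
Let the inspector play Port with probability p. Expected payoff against Land: (-3)p + 10(1−p) = −13p + 10; against Sea: 1p + (-3)(1−p) = 4p − 3.
Setting these equal: −13p + 10 = 4p − 3 ⇒ −17p = -13 ⇒ p = 13/17, and the value is (-13)·(13/17) + 10 = 1/17.
For the smuggler: with q = P(Land), equating Port's and Airport's payoffs gives −4q + 1 = 13q − 3 ⇒ q = 4/17.

1/17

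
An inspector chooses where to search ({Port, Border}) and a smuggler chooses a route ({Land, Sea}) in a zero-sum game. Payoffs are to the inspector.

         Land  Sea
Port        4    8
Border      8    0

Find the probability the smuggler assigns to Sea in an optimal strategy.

Row minima: Port → 4, Border → 0; maximin = 4.
Column maxima: Land → 8, Sea → 8; minimax = 8.
4 ≠ 8, so there is no saddle point; optimal play is mixed.
Let the inspector play Port with probability p. Expected payoff against Land: 4p + 8(1−p) = −4p + 8; against Sea: 8p + 0(1−p) = 8p.
Setting these equal: −4p + 8 = 8p ⇒ −12p = -8 ⇒ p = 2/3, and the value is (-4)·(2/3) + 8 = 16/3.
For the smuggler: with q = P(Land), equating Port's and Border's payoffs gives −4q + 8 = 8q ⇒ q = 2/3.

1/3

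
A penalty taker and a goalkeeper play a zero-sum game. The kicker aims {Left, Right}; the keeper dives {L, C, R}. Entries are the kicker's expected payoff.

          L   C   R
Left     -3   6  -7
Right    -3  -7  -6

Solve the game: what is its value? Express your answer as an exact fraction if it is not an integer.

-85/14

Row minima: Left → -7, Right → -7; maximin = -7.
Column maxima: L → -3, C → 6, R → -6; minimax = -6.
-7 ≠ -6, so there is no saddle point; optimal play is mixed.
L is strictly dominated by R (it gives the kicker strictly more in every row), so the keeper never plays it.
On the remaining 2×2 (Left, Right vs C, R):
Let the kicker play Left with probability p. Expected payoff against C: 6p + (-7)(1−p) = 13p − 7; against R: (-7)p + (-6)(1−p) = −p − 6.
Setting these equal: 13p − 7 = −p − 6 ⇒ 14p = 1 ⇒ p = 1/14, and the value is (13)·(1/14) − 7 = -85/14.
For the keeper: with q = P(C), equating Left's and Right's payoffs gives 13q − 7 = −q − 6 ⇒ q = 1/14.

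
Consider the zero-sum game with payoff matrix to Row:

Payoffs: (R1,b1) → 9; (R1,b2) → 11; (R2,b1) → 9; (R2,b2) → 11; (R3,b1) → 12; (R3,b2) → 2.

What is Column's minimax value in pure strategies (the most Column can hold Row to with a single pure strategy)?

11

Column maxima: b1 → 12, b2 → 11.
The smallest of these is 11.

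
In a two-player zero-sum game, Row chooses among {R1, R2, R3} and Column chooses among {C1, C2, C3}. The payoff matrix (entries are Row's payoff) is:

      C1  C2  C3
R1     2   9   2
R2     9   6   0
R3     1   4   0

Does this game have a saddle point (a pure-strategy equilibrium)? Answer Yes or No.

Row minima: R1 → 2, R2 → 0, R3 → 0; maximin = 2.
Column maxima: C1 → 9, C2 → 9, C3 → 2; minimax = 2.
maximin = minimax = 2, so a saddle point exists.

Yes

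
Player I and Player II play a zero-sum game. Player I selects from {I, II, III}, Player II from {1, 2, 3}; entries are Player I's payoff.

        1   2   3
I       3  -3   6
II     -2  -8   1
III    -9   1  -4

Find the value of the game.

-3/2

Row minima: I → -3, II → -8, III → -9; maximin = -3.
Column maxima: 1 → 3, 2 → 1, 3 → 6; minimax = 1.
-3 ≠ 1, so there is no saddle point; optimal play is mixed.
II is strictly dominated by I, so Player I never plays it.
3 is strictly dominated by 1 (it gives Player I strictly more in every row), so Player II never plays it.
On the remaining 2×2 (I, III vs 1, 2):
Let Player I play I with probability p. Expected payoff against 1: 3p + (-9)(1−p) = 12p − 9; against 2: (-3)p + 1(1−p) = −4p + 1.
Setting these equal: 12p − 9 = −4p + 1 ⇒ 16p = 10 ⇒ p = 5/8, and the value is (12)·(5/8) − 9 = -3/2.
For Player II: with q = P(1), equating I's and III's payoffs gives 6q − 3 = −10q + 1 ⇒ q = 1/4.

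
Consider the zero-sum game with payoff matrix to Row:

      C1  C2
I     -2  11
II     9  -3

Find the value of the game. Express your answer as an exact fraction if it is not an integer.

Row minima: I → -2, II → -3; maximin = -2.
Column maxima: C1 → 9, C2 → 11; minimax = 9.
-2 ≠ 9, so there is no saddle point; optimal play is mixed.
Let Row play I with probability p. Expected payoff against C1: (-2)p + 9(1−p) = −11p + 9; against C2: 11p + (-3)(1−p) = 14p − 3.
Setting these equal: −11p + 9 = 14p − 3 ⇒ −25p = -12 ⇒ p = 12/25, and the value is (-11)·(12/25) + 9 = 93/25.
For Column: with q = P(C1), equating I's and II's payoffs gives −13q + 11 = 12q − 3 ⇒ q = 14/25.

93/25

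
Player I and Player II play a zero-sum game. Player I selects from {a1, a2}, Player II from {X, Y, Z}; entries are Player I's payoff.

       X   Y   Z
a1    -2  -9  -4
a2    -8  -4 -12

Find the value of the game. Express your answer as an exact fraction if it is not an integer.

Row minima: a1 → -9, a2 → -12; maximin = -9.
Column maxima: X → -2, Y → -4, Z → -4; minimax = -4.
-9 ≠ -4, so there is no saddle point; optimal play is mixed.
X is strictly dominated by Z (it gives Player I strictly more in every row), so Player II never plays it.
On the remaining 2×2 (a1, a2 vs Y, Z):
Let Player I play a1 with probability p. Expected payoff against Y: (-9)p + (-4)(1−p) = −5p − 4; against Z: (-4)p + (-12)(1−p) = 8p − 12.
Setting these equal: −5p − 4 = 8p − 12 ⇒ −13p = -8 ⇒ p = 8/13, and the value is (-5)·(8/13) − 4 = -92/13.
For Player II: with q = P(Y), equating a1's and a2's payoffs gives −5q − 4 = 8q − 12 ⇒ q = 8/13.

-92/13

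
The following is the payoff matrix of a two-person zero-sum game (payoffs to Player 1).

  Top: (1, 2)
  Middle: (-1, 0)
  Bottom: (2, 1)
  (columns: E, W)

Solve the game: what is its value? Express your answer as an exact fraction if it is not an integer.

3/2

Row minima: Top → 1, Middle → -1, Bottom → 1; maximin = 1.
Column maxima: E → 2, W → 2; minimax = 2.
1 ≠ 2, so there is no saddle point; optimal play is mixed.
Middle is strictly dominated by Top, so Player 1 never plays it.
On the remaining 2×2 (Top, Bottom vs E, W):
Let Player 1 play Top with probability p. Expected payoff against E: 1p + 2(1−p) = −p + 2; against W: 2p + 1(1−p) = p + 1.
Setting these equal: −p + 2 = p + 1 ⇒ −2p = -1 ⇒ p = 1/2, and the value is (-1)·(1/2) + 2 = 3/2.
For Player 2: with q = P(E), equating Top's and Bottom's payoffs gives −q + 2 = q + 1 ⇒ q = 1/2.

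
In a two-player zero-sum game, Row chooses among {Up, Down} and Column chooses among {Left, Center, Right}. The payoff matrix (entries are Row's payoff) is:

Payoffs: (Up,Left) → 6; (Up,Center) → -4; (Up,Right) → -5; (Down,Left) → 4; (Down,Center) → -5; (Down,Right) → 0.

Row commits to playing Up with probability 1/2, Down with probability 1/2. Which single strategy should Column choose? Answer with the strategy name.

If Column plays Left, Row's expected payoff is (1/2)·6 + (1/2)·4 = 5.
If Column plays Center, Row's expected payoff is (1/2)·(-4) + (1/2)·(-5) = -9/2.
If Column plays Right, Row's expected payoff is (1/2)·(-5) + (1/2)·0 = -5/2.
Column minimizes Row's payoff; the smallest is -9/2, so the best response is Center.

Center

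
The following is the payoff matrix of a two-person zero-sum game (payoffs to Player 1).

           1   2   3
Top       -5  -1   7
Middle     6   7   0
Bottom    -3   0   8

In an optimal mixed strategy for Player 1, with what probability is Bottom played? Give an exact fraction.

6/17

Row minima: Top → -5, Middle → 0, Bottom → -3; maximin = 0.
Column maxima: 1 → 6, 2 → 7, 3 → 8; minimax = 6.
0 ≠ 6, so there is no saddle point; optimal play is mixed.
Top is strictly dominated by Bottom, so Player 1 never plays it.
2 is strictly dominated by 1 (it gives Player 1 strictly more in every row), so Player 2 never plays it.
On the remaining 2×2 (Middle, Bottom vs 1, 3):
Let Player 1 play Middle with probability p. Expected payoff against 1: 6p + (-3)(1−p) = 9p − 3; against 3: 0p + 8(1−p) = −8p + 8.
Setting these equal: 9p − 3 = −8p + 8 ⇒ 17p = 11 ⇒ p = 11/17, and the value is (9)·(11/17) − 3 = 48/17.
For Player 2: with q = P(1), equating Middle's and Bottom's payoffs gives 6q = −11q + 8 ⇒ q = 8/17.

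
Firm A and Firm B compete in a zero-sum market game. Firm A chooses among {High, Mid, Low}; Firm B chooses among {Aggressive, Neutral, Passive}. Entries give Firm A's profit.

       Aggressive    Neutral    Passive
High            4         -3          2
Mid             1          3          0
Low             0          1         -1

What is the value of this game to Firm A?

3/4

Row minima: High → -3, Mid → 0, Low → -1; maximin = 0.
Column maxima: Aggressive → 4, Neutral → 3, Passive → 2; minimax = 2.
0 ≠ 2, so there is no saddle point; optimal play is mixed.
Low is strictly dominated by Mid, so Firm A never plays it.
Aggressive is strictly dominated by Passive (it gives Firm A strictly more in every row), so Firm B never plays it.
On the remaining 2×2 (High, Mid vs Neutral, Passive):
Let Firm A play High with probability p. Expected payoff against Neutral: (-3)p + 3(1−p) = −6p + 3; against Passive: 2p + 0(1−p) = 2p.
Setting these equal: −6p + 3 = 2p ⇒ −8p = -3 ⇒ p = 3/8, and the value is (-6)·(3/8) + 3 = 3/4.
For Firm B: with q = P(Neutral), equating High's and Mid's payoffs gives −5q + 2 = 3q ⇒ q = 1/4.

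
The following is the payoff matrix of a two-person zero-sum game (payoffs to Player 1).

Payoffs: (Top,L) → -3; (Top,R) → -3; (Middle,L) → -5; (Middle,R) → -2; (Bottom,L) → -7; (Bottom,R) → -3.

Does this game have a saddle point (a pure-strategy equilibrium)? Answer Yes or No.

Row minima: Top → -3, Middle → -5, Bottom → -7; maximin = -3.
Column maxima: L → -3, R → -2; minimax = -3.
maximin = minimax = -3, so a saddle point exists.

Yes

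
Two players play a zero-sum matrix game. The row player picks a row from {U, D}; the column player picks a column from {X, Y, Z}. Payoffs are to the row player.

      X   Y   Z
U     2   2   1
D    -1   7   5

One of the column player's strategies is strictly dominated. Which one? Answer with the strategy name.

Z holds the row player's payoff strictly below Y in every row: 1 < 2, 5 < 7.
So Y is strictly dominated for the column player.

Y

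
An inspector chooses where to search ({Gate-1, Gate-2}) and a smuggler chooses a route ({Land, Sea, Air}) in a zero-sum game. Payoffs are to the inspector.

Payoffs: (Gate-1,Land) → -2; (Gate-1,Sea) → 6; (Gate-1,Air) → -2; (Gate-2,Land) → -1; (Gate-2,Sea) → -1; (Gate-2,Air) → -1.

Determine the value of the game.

Row minima: Gate-1 → -2, Gate-2 → -1; maximin = -1.
Column maxima: Land → -1, Sea → 6, Air → -1; minimax = -1.
Since maximin = minimax = -1, there is a saddle point and the value is -1.

-1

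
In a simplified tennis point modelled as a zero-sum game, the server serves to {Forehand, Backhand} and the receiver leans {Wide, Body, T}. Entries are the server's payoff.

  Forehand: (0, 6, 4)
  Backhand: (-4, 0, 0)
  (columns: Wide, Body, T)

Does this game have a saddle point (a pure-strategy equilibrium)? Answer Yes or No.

Yes

Row minima: Forehand → 0, Backhand → -4; maximin = 0.
Column maxima: Wide → 0, Body → 6, T → 4; minimax = 0.
maximin = minimax = 0, so a saddle point exists.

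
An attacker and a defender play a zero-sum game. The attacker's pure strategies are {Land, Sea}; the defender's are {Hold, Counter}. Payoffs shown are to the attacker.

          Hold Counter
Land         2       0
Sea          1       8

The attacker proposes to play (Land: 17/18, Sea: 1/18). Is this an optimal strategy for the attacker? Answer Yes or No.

No

Against Hold this mix gives (17/18)·2 + (1/18)·1 = 35/18.
Against Counter this mix gives (17/18)·0 + (1/18)·8 = 4/9.
The defender will play Counter, holding the attacker to 4/9. Shifting weight toward the row that does better against Counter would raise this floor (the equalizing mix achieves 16/9 against both Counter and Hold), so the proposed strategy is not optimal.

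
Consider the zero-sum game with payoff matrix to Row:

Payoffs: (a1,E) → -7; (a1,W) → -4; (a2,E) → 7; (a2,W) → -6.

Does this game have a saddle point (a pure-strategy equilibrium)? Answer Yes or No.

No

Row minima: a1 → -7, a2 → -6; maximin = -6.
Column maxima: E → 7, W → -4; minimax = -4.
-6 ≠ -4, so no pure-strategy equilibrium exists.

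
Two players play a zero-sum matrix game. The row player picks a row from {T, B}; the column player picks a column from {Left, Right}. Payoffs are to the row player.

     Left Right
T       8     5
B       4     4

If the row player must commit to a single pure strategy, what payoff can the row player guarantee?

5

Row minima: T → 5, B → 4.
The best of these is 5.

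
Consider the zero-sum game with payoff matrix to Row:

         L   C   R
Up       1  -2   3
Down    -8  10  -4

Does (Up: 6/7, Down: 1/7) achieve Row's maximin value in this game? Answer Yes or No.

Against L this mix gives (6/7)·1 + (1/7)·(-8) = -2/7.
Against C this mix gives (6/7)·(-2) + (1/7)·10 = -2/7.
Against R this mix gives (6/7)·3 + (1/7)·(-4) = 2.
All of Column's active replies (L, C) yield -2/7, and no column does worse for Row. The mix makes Column indifferent and guarantees -2/7, so it is optimal.

Yes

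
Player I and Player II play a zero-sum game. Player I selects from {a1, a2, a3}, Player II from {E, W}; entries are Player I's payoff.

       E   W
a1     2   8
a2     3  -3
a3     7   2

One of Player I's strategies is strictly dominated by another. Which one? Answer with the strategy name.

a2

a3 gives a strictly higher payoff than a2 against every column: 7 > 3, 2 > -3.
So a2 is strictly dominated and Player I never plays it.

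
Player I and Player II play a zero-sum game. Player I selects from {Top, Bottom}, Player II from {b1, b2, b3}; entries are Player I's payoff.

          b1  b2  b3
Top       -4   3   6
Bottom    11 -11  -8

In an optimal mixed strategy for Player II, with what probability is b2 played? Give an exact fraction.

15/29

Row minima: Top → -4, Bottom → -11; maximin = -4.
Column maxima: b1 → 11, b2 → 3, b3 → 6; minimax = 3.
-4 ≠ 3, so there is no saddle point; optimal play is mixed.
b3 is strictly dominated by b2 (it gives Player I strictly more in every row), so Player II never plays it.
On the remaining 2×2 (Top, Bottom vs b1, b2):
Let Player I play Top with probability p. Expected payoff against b1: (-4)p + 11(1−p) = −15p + 11; against b2: 3p + (-11)(1−p) = 14p − 11.
Setting these equal: −15p + 11 = 14p − 11 ⇒ −29p = -22 ⇒ p = 22/29, and the value is (-15)·(22/29) + 11 = -11/29.
For Player II: with q = P(b1), equating Top's and Bottom's payoffs gives −7q + 3 = 22q − 11 ⇒ q = 14/29.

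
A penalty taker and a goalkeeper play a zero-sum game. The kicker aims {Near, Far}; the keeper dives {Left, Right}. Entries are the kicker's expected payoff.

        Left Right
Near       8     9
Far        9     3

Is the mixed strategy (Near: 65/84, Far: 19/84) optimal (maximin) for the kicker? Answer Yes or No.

Against Left this mix gives (65/84)·8 + (19/84)·9 = 691/84.
Against Right this mix gives (65/84)·9 + (19/84)·3 = 107/14.
The keeper will play Right, holding the kicker to 107/14. Shifting weight toward the row that does better against Right would raise this floor (the equalizing mix achieves 57/7 against both Right and Left), so the proposed strategy is not optimal.

No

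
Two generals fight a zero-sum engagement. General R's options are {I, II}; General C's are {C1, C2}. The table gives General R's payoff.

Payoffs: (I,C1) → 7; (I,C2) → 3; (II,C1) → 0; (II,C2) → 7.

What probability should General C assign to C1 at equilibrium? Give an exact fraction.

Row minima: I → 3, II → 0; maximin = 3.
Column maxima: C1 → 7, C2 → 7; minimax = 7.
3 ≠ 7, so there is no saddle point; optimal play is mixed.
Let General R play I with probability p. Expected payoff against C1: 7p + 0(1−p) = 7p; against C2: 3p + 7(1−p) = −4p + 7.
Setting these equal: 7p = −4p + 7 ⇒ 11p = 7 ⇒ p = 7/11, and the value is (7)·(7/11) = 49/11.
For General C: with q = P(C1), equating I's and II's payoffs gives 4q + 3 = −7q + 7 ⇒ q = 4/11.

4/11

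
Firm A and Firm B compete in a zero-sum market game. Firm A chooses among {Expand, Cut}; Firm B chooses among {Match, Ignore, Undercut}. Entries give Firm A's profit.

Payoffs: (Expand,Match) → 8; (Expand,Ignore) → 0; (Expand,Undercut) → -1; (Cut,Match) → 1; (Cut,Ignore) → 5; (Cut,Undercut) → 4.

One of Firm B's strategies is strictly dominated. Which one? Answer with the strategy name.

Undercut holds Firm A's payoff strictly below Ignore in every row: -1 < 0, 4 < 5.
So Ignore is strictly dominated for Firm B.

Ignore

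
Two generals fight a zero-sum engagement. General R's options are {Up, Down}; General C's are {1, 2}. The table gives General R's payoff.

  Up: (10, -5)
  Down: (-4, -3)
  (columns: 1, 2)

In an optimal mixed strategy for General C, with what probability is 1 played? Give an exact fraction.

1/8

Row minima: Up → -5, Down → -4; maximin = -4.
Column maxima: 1 → 10, 2 → -3; minimax = -3.
-4 ≠ -3, so there is no saddle point; optimal play is mixed.
Let General R play Up with probability p. Expected payoff against 1: 10p + (-4)(1−p) = 14p − 4; against 2: (-5)p + (-3)(1−p) = −2p − 3.
Setting these equal: 14p − 4 = −2p − 3 ⇒ 16p = 1 ⇒ p = 1/16, and the value is (14)·(1/16) − 4 = -25/8.
For General C: with q = P(1), equating Up's and Down's payoffs gives 15q − 5 = −q − 3 ⇒ q = 1/8.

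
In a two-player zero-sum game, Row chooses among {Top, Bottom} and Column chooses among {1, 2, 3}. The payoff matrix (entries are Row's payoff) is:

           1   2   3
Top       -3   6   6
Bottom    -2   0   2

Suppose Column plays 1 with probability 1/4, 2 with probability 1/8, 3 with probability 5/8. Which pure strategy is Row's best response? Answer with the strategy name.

Expected payoff of Top: (1/4)·(-3) + (1/8)·6 + (5/8)·6 = 15/4.
Expected payoff of Bottom: (1/4)·(-2) + (1/8)·0 + (5/8)·2 = 3/4.
The largest is 15/4, so Row's best response is Top.

Top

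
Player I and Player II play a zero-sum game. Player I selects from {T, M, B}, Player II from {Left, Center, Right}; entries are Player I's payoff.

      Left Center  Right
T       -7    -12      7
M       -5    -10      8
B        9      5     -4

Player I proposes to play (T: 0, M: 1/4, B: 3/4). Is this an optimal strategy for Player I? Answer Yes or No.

Against Left this mix gives (1/4)·(-5) + (3/4)·9 = 11/2.
Against Center this mix gives (1/4)·(-10) + (3/4)·5 = 5/4.
Against Right this mix gives (1/4)·8 + (3/4)·(-4) = -1.
Player II will play Right, holding Player I to -1. Shifting weight toward the row that does better against Right would raise this floor (the equalizing mix achieves 0 against both Right and Center), so the proposed strategy is not optimal.

No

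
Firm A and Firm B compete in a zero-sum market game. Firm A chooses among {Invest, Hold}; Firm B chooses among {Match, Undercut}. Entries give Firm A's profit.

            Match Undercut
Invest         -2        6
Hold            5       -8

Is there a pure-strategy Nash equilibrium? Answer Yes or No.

No

Row minima: Invest → -2, Hold → -8; maximin = -2.
Column maxima: Match → 5, Undercut → 6; minimax = 5.
-2 ≠ 5, so no pure-strategy equilibrium exists.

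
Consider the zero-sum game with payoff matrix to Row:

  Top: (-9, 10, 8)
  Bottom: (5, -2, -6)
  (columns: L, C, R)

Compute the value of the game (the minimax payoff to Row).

Row minima: Top → -9, Bottom → -6; maximin = -6.
Column maxima: L → 5, C → 10, R → 8; minimax = 5.
-6 ≠ 5, so there is no saddle point; optimal play is mixed.
C is strictly dominated by R (it gives Row strictly more in every row), so Column never plays it.
On the remaining 2×2 (Top, Bottom vs L, R):
Let Row play Top with probability p. Expected payoff against L: (-9)p + 5(1−p) = −14p + 5; against R: 8p + (-6)(1−p) = 14p − 6.
Setting these equal: −14p + 5 = 14p − 6 ⇒ −28p = -11 ⇒ p = 11/28, and the value is (-14)·(11/28) + 5 = -1/2.
For Column: with q = P(L), equating Top's and Bottom's payoffs gives −17q + 8 = 11q − 6 ⇒ q = 1/2.

-1/2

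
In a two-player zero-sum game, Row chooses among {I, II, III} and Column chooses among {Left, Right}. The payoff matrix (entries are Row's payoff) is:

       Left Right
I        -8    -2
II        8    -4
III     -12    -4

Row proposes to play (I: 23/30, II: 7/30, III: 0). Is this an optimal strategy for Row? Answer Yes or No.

No

Against Left this mix gives (23/30)·(-8) + (7/30)·8 = -64/15.
Against Right this mix gives (23/30)·(-2) + (7/30)·(-4) = -37/15.
Column will play Left, holding Row to -64/15. Shifting weight toward the row that does better against Left would raise this floor (the equalizing mix achieves -8/3 against both Left and Right), so the proposed strategy is not optimal.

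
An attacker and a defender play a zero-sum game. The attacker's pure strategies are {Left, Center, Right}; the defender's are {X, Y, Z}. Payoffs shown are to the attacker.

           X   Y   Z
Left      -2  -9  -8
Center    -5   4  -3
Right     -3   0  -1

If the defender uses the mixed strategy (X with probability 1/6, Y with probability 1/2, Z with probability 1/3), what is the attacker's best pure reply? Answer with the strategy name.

Expected payoff of Left: (1/6)·(-2) + (1/2)·(-9) + (1/3)·(-8) = -15/2.
Expected payoff of Center: (1/6)·(-5) + (1/2)·4 + (1/3)·(-3) = 1/6.
Expected payoff of Right: (1/6)·(-3) + (1/2)·0 + (1/3)·(-1) = -5/6.
The largest is 1/6, so the attacker's best response is Center.

Center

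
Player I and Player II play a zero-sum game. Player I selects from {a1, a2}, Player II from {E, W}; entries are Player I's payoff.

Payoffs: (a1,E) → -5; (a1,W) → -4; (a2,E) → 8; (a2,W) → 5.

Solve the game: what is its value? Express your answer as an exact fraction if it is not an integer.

5

Row minima: a1 → -5, a2 → 5; maximin = 5.
Column maxima: E → 8, W → 5; minimax = 5.
Since maximin = minimax = 5, there is a saddle point and the value is 5.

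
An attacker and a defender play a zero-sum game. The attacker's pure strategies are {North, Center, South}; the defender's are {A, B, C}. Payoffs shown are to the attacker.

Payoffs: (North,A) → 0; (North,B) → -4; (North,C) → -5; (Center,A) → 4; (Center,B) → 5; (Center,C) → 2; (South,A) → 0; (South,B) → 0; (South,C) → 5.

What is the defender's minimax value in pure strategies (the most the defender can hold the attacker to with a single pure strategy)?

Column maxima: A → 4, B → 5, C → 5.
The smallest of these is 4.

4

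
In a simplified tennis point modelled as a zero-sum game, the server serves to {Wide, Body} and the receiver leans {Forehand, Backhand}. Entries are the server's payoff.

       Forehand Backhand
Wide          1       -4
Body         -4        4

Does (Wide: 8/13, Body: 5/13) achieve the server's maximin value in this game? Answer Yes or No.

Against Forehand this mix gives (8/13)·1 + (5/13)·(-4) = -12/13.
Against Backhand this mix gives (8/13)·(-4) + (5/13)·4 = -12/13.
All of the receiver's active replies (Forehand, Backhand) yield -12/13, and no column does worse for the server. The mix makes the receiver indifferent and guarantees -12/13, so it is optimal.

Yes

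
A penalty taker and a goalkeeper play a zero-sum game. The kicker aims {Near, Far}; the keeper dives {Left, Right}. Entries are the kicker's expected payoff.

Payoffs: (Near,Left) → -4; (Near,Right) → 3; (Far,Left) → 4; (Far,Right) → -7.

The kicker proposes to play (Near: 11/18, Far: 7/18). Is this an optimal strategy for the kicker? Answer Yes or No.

Against Left this mix gives (11/18)·(-4) + (7/18)·4 = -8/9.
Against Right this mix gives (11/18)·3 + (7/18)·(-7) = -8/9.
All of the keeper's active replies (Left, Right) yield -8/9, and no column does worse for the kicker. The mix makes the keeper indifferent and guarantees -8/9, so it is optimal.

Yes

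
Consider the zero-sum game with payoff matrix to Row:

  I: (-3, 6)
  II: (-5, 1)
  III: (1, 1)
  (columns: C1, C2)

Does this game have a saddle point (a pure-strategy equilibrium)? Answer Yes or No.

Row minima: I → -3, II → -5, III → 1; maximin = 1.
Column maxima: C1 → 1, C2 → 6; minimax = 1.
maximin = minimax = 1, so a saddle point exists.

Yes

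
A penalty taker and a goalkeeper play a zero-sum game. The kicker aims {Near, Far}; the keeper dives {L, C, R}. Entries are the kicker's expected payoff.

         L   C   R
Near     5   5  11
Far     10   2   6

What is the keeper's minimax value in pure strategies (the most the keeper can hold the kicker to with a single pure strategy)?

5

Column maxima: L → 10, C → 5, R → 11.
The smallest of these is 5.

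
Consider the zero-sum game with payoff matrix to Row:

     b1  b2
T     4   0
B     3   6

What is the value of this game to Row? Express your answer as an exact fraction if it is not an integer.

Row minima: T → 0, B → 3; maximin = 3.
Column maxima: b1 → 4, b2 → 6; minimax = 4.
3 ≠ 4, so there is no saddle point; optimal play is mixed.
Let Row play T with probability p. Expected payoff against b1: 4p + 3(1−p) = p + 3; against b2: 0p + 6(1−p) = −6p + 6.
Setting these equal: p + 3 = −6p + 6 ⇒ 7p = 3 ⇒ p = 3/7, and the value is (1)·(3/7) + 3 = 24/7.
For Column: with q = P(b1), equating T's and B's payoffs gives 4q = −3q + 6 ⇒ q = 6/7.

24/7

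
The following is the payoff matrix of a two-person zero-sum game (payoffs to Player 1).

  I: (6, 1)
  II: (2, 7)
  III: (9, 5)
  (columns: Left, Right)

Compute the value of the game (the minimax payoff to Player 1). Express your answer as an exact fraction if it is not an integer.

Row minima: I → 1, II → 2, III → 5; maximin = 5.
Column maxima: Left → 9, Right → 7; minimax = 7.
5 ≠ 7, so there is no saddle point; optimal play is mixed.
I is strictly dominated by III, so Player 1 never plays it.
On the remaining 2×2 (II, III vs Left, Right):
Let Player 1 play II with probability p. Expected payoff against Left: 2p + 9(1−p) = −7p + 9; against Right: 7p + 5(1−p) = 2p + 5.
Setting these equal: −7p + 9 = 2p + 5 ⇒ −9p = -4 ⇒ p = 4/9, and the value is (-7)·(4/9) + 9 = 53/9.
For Player 2: with q = P(Left), equating II's and III's payoffs gives −5q + 7 = 4q + 5 ⇒ q = 2/9.

53/9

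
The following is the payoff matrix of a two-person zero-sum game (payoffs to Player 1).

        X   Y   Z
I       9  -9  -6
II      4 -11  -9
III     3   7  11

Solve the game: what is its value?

45/11

Row minima: I → -9, II → -11, III → 3; maximin = 3.
Column maxima: X → 9, Y → 7, Z → 11; minimax = 7.
3 ≠ 7, so there is no saddle point; optimal play is mixed.
II is strictly dominated by I, so Player 1 never plays it.
Z is strictly dominated by Y (it gives Player 1 strictly more in every row), so Player 2 never plays it.
On the remaining 2×2 (I, III vs X, Y):
Let Player 1 play I with probability p. Expected payoff against X: 9p + 3(1−p) = 6p + 3; against Y: (-9)p + 7(1−p) = −16p + 7.
Setting these equal: 6p + 3 = −16p + 7 ⇒ 22p = 4 ⇒ p = 2/11, and the value is (6)·(2/11) + 3 = 45/11.
For Player 2: with q = P(X), equating I's and III's payoffs gives 18q − 9 = −4q + 7 ⇒ q = 8/11.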